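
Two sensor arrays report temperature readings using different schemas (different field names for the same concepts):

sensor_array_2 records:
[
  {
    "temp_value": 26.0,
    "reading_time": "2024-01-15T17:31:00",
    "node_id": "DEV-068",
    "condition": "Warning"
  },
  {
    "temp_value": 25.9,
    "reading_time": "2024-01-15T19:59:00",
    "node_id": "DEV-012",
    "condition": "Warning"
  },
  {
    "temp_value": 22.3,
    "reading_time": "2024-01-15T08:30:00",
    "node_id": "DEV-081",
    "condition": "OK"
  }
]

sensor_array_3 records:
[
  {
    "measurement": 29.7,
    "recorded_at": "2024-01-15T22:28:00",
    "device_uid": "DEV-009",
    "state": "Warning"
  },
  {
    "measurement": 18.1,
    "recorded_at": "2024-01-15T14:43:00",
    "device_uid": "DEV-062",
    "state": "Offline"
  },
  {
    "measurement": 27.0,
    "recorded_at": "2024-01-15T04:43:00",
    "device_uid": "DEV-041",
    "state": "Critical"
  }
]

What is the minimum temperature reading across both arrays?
18.1

Schema mapping: "temp_value" (sensor_array_2) = "measurement" (sensor_array_3) = temperature reading

Minimum in sensor_array_2: 22.3
Minimum in sensor_array_3: 18.1

Overall minimum: min(22.3, 18.1) = 18.1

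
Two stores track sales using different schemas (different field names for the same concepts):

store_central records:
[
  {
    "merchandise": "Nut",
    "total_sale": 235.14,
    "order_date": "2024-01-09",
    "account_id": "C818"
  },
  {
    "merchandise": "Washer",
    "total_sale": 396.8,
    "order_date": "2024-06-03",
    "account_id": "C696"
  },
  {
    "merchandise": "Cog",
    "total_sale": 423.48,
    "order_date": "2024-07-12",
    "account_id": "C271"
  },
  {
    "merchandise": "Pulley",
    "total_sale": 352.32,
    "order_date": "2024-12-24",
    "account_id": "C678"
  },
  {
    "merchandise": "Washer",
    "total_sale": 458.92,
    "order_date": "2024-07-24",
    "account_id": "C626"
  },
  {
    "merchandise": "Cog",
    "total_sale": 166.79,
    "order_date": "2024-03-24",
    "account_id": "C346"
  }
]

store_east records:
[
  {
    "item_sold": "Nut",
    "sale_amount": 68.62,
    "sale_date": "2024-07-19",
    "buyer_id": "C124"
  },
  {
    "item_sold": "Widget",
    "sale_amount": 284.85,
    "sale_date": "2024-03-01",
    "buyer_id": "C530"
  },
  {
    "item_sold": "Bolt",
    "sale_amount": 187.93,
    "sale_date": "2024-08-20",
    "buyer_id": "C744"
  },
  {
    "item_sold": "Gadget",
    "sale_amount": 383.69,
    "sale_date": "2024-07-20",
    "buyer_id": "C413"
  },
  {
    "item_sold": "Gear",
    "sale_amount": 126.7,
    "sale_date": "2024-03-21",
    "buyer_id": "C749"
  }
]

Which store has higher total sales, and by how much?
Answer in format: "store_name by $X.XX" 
store_central by $981.66

Schema mapping: "total_sale" (store_central) = "sale_amount" (store_east) = sale amount

Total for store_central: 2033.45
Total for store_east: 1051.79

Difference: |2033.45 - 1051.79| = 981.66
store_central has higher sales by $981.66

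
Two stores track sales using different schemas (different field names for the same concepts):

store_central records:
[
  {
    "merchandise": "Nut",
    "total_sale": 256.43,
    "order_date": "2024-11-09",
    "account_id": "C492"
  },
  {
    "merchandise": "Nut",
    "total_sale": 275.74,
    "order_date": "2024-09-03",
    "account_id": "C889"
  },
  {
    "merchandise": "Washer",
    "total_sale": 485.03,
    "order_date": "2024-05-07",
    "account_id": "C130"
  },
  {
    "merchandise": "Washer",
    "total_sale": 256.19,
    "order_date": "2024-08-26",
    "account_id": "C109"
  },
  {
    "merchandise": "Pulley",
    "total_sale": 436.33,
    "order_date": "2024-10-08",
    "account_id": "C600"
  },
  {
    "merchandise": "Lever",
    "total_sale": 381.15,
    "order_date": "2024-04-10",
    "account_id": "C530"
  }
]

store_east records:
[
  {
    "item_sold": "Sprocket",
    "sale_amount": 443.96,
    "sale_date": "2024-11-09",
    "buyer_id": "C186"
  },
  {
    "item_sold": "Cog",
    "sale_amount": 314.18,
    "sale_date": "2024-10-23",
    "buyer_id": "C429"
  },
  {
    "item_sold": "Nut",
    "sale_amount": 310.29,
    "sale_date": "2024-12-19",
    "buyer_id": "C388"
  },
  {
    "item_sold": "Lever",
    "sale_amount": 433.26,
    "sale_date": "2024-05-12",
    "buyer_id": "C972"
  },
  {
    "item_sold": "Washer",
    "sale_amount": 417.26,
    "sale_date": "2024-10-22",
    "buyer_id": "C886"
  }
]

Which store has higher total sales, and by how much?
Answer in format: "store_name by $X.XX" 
store_central by $171.92

Schema mapping: "total_sale" (store_central) = "sale_amount" (store_east) = sale amount

Total for store_central: 2090.87
Total for store_east: 1918.95

Difference: |2090.87 - 1918.95| = 171.92
store_central has higher sales by $171.92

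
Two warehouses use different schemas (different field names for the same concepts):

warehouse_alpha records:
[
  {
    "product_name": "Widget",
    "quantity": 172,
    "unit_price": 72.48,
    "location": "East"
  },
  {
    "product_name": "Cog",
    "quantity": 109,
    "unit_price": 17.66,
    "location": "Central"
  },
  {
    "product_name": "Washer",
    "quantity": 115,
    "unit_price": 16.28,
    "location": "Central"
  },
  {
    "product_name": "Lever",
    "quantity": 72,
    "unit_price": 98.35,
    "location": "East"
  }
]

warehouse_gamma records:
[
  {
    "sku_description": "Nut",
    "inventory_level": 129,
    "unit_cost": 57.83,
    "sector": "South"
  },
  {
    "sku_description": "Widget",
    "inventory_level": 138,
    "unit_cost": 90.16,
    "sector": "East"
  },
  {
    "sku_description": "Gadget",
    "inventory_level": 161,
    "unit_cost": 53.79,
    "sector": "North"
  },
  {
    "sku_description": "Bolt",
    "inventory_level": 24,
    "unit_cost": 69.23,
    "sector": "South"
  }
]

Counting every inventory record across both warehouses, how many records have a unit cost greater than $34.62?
6

Schema mapping: "unit_price" (warehouse_alpha) = "unit_cost" (warehouse_gamma) = unit cost

Records > $34.62 in warehouse_alpha: 2
Records > $34.62 in warehouse_gamma: 4

Total count: 2 + 4 = 6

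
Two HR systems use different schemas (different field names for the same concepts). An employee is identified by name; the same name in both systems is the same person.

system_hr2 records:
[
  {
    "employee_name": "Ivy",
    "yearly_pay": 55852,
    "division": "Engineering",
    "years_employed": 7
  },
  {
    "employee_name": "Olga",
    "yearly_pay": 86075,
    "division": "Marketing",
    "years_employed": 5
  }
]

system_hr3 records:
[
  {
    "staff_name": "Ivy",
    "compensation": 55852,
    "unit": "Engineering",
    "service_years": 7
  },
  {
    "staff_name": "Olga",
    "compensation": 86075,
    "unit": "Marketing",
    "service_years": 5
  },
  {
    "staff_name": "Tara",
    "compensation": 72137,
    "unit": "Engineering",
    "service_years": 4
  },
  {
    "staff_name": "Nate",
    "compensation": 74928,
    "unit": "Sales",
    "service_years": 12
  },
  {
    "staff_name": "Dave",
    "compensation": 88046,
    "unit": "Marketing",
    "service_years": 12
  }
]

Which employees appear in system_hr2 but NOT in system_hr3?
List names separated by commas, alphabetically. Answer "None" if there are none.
None

Schema mapping: "employee_name" (system_hr2) = "staff_name" (system_hr3) = employee name

Names in system_hr2: ['Ivy', 'Olga']
Names in system_hr3: ['Dave', 'Ivy', 'Nate', 'Olga', 'Tara']

In system_hr2 but not system_hr3: None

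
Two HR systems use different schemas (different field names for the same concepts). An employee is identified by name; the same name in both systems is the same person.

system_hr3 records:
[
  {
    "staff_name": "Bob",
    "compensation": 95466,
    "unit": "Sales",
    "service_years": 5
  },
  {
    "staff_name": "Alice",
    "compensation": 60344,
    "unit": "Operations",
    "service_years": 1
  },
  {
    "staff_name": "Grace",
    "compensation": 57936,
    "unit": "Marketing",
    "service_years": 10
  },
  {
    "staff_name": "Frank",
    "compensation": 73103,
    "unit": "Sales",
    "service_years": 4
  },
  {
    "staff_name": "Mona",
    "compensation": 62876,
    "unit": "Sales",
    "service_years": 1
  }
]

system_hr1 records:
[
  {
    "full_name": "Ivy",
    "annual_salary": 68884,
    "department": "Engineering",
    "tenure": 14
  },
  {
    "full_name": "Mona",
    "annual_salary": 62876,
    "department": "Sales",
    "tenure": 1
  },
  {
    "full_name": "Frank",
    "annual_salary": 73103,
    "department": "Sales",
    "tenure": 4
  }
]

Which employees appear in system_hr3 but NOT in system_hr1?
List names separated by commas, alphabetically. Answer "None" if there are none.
Alice, Bob, Grace

Schema mapping: "staff_name" (system_hr3) = "full_name" (system_hr1) = employee name

Names in system_hr3: ['Alice', 'Bob', 'Frank', 'Grace', 'Mona']
Names in system_hr1: ['Frank', 'Ivy', 'Mona']

In system_hr3 but not system_hr1: ['Alice', 'Bob', 'Grace']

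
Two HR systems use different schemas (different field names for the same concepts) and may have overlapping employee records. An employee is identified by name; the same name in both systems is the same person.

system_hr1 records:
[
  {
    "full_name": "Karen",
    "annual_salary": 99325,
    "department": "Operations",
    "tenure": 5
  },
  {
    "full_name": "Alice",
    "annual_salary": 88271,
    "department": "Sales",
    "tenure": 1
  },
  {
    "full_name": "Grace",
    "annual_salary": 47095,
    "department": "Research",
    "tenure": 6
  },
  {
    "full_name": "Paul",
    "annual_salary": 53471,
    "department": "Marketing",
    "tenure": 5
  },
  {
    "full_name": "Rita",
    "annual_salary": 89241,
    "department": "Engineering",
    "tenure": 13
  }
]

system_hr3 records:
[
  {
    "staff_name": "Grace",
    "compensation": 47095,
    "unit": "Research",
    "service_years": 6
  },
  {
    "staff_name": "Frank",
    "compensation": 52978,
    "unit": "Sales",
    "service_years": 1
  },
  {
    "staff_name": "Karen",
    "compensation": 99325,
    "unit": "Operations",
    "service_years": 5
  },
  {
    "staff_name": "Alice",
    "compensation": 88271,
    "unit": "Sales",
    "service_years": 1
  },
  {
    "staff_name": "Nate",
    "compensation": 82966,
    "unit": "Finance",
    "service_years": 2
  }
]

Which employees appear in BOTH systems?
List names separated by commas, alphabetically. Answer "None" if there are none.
Alice, Grace, Karen

Schema mapping: "full_name" (system_hr1) = "staff_name" (system_hr3) = employee name

Names in system_hr1: ['Alice', 'Grace', 'Karen', 'Paul', 'Rita']
Names in system_hr3: ['Alice', 'Frank', 'Grace', 'Karen', 'Nate']

Intersection: ['Alice', 'Grace', 'Karen']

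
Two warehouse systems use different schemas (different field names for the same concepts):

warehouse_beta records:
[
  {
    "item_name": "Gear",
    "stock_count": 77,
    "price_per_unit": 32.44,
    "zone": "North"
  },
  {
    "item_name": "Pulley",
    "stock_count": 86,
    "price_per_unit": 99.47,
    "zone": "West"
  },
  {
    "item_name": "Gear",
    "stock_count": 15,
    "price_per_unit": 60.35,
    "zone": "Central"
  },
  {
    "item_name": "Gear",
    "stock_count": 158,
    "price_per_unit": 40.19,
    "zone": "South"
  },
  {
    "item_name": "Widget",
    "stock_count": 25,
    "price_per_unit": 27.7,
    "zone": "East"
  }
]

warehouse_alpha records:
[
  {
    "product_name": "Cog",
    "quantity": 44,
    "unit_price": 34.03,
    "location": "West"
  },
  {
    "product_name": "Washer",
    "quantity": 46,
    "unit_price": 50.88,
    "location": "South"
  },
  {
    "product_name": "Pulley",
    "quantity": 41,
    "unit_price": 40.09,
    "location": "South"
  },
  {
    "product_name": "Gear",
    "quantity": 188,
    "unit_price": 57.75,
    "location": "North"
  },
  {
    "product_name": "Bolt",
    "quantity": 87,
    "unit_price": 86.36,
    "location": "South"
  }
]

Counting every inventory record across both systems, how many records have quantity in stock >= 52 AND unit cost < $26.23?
0

Schema mappings:
- "stock_count" (warehouse_beta) = "quantity" (warehouse_alpha) = quantity
- "price_per_unit" (warehouse_beta) = "unit_price" (warehouse_alpha) = unit cost

Records meeting both conditions in warehouse_beta: 0
Records meeting both conditions in warehouse_alpha: 0

Total: 0 + 0 = 0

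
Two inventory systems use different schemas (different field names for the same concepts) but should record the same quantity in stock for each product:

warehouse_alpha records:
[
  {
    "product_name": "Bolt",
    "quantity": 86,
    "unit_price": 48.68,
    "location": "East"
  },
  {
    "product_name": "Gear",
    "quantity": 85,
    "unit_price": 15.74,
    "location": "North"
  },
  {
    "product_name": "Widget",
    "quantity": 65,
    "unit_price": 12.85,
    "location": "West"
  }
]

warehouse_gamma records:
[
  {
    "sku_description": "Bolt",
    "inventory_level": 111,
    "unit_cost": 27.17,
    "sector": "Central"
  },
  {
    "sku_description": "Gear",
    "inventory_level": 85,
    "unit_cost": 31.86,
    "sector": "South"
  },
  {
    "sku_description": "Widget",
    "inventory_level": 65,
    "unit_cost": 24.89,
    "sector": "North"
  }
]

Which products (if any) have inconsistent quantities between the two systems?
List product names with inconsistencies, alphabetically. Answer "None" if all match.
Bolt

Schema mappings:
- "product_name" (warehouse_alpha) = "sku_description" (warehouse_gamma) = product name
- "quantity" (warehouse_alpha) = "inventory_level" (warehouse_gamma) = quantity

Comparison:
  Bolt: 86 vs 111 - MISMATCH
  Gear: 85 vs 85 - MATCH
  Widget: 65 vs 65 - MATCH

Products with inconsistencies: Bolt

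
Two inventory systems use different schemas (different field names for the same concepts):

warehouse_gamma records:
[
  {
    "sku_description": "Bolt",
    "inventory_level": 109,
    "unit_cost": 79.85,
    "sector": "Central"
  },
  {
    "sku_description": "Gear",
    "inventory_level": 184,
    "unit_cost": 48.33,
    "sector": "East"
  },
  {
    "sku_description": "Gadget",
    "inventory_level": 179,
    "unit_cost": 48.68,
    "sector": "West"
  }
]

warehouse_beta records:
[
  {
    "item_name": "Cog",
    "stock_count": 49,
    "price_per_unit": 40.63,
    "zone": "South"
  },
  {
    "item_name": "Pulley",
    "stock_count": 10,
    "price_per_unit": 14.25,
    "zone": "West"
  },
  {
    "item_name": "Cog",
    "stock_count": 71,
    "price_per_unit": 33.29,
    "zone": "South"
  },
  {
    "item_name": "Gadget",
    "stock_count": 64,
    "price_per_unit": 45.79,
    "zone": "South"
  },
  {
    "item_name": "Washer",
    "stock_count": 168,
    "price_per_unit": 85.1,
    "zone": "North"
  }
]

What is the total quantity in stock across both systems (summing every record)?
834

To reconcile these schemas, identify the field holding the quantity in stock in each system:
1. In warehouse_gamma it is "inventory_level"
2. In warehouse_beta it is "stock_count"

From warehouse_gamma: 109 + 184 + 179 = 472
From warehouse_beta: 49 + 10 + 71 + 64 + 168 = 362

Total: 472 + 362 = 834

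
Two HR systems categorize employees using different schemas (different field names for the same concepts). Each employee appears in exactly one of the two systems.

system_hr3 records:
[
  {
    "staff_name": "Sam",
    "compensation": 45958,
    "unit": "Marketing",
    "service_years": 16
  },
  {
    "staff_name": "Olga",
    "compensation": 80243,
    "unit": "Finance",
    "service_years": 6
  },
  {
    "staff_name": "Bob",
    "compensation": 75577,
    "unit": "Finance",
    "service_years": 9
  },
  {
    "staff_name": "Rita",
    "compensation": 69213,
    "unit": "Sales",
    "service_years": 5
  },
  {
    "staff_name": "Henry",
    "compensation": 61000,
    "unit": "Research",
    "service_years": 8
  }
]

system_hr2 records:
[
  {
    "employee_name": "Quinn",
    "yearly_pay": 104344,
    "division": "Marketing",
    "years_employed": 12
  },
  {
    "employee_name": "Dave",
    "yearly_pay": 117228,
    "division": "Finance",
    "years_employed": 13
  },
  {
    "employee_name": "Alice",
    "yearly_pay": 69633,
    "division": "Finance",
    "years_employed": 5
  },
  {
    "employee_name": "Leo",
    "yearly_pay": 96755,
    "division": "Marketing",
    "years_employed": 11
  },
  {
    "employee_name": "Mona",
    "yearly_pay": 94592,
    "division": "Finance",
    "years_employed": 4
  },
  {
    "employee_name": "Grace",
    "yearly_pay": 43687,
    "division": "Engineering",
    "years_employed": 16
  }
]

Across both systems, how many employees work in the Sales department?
1

Schema mapping: "unit" (system_hr3) = "division" (system_hr2) = department

Sales employees in system_hr3: 1
Sales employees in system_hr2: 0

Total in Sales: 1 + 0 = 1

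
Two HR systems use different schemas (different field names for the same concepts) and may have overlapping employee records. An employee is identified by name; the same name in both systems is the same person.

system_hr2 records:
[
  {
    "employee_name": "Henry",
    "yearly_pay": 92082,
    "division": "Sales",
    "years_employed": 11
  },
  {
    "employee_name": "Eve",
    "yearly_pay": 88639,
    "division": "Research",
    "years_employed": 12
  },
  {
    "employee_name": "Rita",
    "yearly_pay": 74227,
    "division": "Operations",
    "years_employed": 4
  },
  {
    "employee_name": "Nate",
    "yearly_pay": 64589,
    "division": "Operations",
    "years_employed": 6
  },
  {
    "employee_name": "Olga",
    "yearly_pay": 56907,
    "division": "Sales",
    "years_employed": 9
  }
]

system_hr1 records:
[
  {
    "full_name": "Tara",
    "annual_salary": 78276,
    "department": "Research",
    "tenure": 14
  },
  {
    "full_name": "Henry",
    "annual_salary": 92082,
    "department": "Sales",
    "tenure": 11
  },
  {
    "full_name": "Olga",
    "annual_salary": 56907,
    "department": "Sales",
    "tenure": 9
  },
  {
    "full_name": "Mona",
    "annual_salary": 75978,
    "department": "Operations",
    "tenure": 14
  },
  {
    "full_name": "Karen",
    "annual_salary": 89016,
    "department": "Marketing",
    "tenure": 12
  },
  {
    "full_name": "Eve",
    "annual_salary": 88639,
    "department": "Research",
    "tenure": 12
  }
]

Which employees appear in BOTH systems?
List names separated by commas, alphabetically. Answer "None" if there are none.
Eve, Henry, Olga

Schema mapping: "employee_name" (system_hr2) = "full_name" (system_hr1) = employee name

Names in system_hr2: ['Eve', 'Henry', 'Nate', 'Olga', 'Rita']
Names in system_hr1: ['Eve', 'Henry', 'Karen', 'Mona', 'Olga', 'Tara']

Intersection: ['Eve', 'Henry', 'Olga']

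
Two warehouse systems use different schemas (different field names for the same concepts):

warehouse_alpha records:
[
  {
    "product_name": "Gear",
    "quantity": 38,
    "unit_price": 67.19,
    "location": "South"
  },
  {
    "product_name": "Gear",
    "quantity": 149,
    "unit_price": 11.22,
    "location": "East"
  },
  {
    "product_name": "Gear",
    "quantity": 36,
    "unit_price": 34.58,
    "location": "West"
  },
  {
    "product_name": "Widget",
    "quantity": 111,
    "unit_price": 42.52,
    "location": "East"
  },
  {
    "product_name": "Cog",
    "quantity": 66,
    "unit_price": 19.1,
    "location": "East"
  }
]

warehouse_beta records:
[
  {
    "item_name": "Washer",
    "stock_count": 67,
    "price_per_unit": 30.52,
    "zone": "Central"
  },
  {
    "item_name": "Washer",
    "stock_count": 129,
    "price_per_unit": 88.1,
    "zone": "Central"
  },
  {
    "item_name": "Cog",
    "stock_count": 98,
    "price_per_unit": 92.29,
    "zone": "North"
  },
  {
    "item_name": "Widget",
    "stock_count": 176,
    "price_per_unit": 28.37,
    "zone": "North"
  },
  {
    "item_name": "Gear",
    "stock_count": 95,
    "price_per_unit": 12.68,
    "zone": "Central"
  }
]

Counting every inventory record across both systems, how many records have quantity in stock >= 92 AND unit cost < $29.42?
3

Schema mappings:
- "quantity" (warehouse_alpha) = "stock_count" (warehouse_beta) = quantity
- "unit_price" (warehouse_alpha) = "price_per_unit" (warehouse_beta) = unit cost

Records meeting both conditions in warehouse_alpha: 1
Records meeting both conditions in warehouse_beta: 2

Total: 1 + 2 = 3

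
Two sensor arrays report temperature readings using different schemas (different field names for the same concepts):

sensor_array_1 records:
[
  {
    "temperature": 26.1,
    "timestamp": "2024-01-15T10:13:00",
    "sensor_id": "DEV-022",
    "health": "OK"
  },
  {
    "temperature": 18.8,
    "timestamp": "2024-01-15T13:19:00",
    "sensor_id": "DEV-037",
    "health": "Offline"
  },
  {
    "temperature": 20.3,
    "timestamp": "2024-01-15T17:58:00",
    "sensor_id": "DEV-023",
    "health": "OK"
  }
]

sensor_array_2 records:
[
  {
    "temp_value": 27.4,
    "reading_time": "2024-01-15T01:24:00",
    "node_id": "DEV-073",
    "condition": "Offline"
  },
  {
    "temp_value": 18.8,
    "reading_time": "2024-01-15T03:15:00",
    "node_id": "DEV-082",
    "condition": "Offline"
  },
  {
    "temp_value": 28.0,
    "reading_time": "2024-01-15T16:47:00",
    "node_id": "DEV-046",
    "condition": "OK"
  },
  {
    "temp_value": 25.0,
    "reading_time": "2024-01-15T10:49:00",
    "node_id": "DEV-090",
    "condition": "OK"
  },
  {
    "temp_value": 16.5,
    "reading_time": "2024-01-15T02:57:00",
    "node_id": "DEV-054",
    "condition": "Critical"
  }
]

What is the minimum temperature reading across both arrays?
16.5

Schema mapping: "temperature" (sensor_array_1) = "temp_value" (sensor_array_2) = temperature reading

Minimum in sensor_array_1: 18.8
Minimum in sensor_array_2: 16.5

Overall minimum: min(18.8, 16.5) = 16.5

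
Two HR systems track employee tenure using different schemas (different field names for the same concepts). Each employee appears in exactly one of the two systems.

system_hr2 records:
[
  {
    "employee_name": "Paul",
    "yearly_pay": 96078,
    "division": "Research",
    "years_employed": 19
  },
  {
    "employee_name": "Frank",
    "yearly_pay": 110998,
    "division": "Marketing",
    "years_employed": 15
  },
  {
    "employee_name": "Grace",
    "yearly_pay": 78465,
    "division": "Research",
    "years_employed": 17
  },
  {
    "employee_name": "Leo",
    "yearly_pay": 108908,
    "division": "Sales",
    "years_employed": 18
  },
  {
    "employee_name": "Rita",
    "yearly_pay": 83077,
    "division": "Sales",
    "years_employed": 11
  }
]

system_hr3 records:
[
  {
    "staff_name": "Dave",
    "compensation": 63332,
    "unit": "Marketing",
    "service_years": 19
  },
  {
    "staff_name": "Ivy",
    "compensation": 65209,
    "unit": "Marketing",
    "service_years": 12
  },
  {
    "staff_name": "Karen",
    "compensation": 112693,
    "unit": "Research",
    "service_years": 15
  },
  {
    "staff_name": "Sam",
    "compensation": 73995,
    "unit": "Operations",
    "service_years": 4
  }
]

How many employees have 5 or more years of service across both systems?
8

Reconcile schemas: "years_employed" (system_hr2) = "service_years" (system_hr3) = years of service

From system_hr2: 5 employees with >= 5 years
From system_hr3: 3 employees with >= 5 years

Total: 5 + 3 = 8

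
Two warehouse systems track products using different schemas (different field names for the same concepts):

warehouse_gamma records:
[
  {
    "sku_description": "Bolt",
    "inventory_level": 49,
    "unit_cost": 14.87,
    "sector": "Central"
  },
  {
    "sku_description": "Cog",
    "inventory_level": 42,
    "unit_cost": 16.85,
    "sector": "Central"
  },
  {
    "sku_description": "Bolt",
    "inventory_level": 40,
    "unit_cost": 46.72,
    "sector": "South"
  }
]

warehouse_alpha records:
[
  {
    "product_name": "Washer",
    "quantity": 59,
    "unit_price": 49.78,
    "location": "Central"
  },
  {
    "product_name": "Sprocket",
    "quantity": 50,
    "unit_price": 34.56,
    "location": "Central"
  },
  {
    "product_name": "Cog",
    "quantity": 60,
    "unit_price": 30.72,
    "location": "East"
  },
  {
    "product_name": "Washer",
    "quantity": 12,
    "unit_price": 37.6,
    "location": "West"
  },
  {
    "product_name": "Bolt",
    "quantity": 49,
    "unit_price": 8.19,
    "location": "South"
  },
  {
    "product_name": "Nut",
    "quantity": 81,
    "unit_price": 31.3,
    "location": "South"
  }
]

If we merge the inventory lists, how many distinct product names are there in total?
5

Schema mapping: "sku_description" (warehouse_gamma) = "product_name" (warehouse_alpha) = product name

Products in warehouse_gamma: ['Bolt', 'Cog']
Products in warehouse_alpha: ['Bolt', 'Cog', 'Nut', 'Sprocket', 'Washer']

Union (unique products): ['Bolt', 'Cog', 'Nut', 'Sprocket', 'Washer']
Count: 5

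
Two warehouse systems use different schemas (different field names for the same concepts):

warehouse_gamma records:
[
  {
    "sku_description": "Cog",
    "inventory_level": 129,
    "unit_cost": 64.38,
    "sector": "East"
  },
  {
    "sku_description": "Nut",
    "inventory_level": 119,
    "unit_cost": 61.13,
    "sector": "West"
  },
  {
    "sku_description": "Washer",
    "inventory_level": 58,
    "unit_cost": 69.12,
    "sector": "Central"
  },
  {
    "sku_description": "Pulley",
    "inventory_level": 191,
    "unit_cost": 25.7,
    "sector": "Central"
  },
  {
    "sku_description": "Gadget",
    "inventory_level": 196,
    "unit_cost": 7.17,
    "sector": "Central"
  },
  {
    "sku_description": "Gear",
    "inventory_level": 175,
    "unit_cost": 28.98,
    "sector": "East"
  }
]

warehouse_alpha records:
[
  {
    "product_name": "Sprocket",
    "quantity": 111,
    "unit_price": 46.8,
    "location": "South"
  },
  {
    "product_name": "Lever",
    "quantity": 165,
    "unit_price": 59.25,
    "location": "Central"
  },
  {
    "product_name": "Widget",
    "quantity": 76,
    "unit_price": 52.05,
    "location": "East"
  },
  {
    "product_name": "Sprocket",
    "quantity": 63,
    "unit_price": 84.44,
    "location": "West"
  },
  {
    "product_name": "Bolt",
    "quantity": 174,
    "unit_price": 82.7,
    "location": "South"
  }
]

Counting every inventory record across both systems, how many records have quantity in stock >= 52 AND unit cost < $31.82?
3

Schema mappings:
- "inventory_level" (warehouse_gamma) = "quantity" (warehouse_alpha) = quantity
- "unit_cost" (warehouse_gamma) = "unit_price" (warehouse_alpha) = unit cost

Records meeting both conditions in warehouse_gamma: 3
Records meeting both conditions in warehouse_alpha: 0

Total: 3 + 0 = 3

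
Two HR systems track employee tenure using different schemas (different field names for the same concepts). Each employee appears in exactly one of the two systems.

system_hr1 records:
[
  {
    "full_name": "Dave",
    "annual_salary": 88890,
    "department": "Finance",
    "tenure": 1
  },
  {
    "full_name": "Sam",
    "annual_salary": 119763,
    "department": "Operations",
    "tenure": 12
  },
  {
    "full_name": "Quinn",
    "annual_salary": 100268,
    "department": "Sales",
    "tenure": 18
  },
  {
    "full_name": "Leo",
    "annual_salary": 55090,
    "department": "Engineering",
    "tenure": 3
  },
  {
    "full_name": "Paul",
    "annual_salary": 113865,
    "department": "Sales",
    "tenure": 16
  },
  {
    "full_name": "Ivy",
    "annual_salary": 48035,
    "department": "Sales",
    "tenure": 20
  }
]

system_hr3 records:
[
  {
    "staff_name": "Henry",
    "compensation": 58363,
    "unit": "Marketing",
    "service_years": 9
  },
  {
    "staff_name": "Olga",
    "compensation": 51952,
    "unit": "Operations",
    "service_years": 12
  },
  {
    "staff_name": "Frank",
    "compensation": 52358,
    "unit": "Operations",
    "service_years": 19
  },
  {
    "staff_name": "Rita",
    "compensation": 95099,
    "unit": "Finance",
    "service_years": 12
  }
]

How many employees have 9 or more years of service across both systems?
8

Reconcile schemas: "tenure" (system_hr1) = "service_years" (system_hr3) = years of service

From system_hr1: 4 employees with >= 9 years
From system_hr3: 4 employees with >= 9 years

Total: 4 + 4 = 8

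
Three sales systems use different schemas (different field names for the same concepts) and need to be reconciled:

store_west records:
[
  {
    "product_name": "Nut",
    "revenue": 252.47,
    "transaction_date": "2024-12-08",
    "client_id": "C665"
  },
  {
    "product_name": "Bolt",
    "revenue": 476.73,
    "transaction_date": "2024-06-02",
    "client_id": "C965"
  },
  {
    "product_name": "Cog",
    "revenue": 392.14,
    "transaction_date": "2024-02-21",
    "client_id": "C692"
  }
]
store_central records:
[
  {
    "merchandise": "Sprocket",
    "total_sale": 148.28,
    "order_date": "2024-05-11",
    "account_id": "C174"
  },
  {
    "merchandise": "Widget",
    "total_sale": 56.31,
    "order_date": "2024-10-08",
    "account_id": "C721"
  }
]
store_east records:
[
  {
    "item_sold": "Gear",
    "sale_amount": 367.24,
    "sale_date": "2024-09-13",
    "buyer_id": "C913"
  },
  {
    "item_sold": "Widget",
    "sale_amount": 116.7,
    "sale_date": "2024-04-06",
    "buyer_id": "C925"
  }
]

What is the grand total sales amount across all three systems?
1809.87

Schema reconciliation - all amount fields map to sale amount:

store_west (revenue): 1121.34
store_central (total_sale): 204.59
store_east (sale_amount): 483.94

Grand total: 1809.87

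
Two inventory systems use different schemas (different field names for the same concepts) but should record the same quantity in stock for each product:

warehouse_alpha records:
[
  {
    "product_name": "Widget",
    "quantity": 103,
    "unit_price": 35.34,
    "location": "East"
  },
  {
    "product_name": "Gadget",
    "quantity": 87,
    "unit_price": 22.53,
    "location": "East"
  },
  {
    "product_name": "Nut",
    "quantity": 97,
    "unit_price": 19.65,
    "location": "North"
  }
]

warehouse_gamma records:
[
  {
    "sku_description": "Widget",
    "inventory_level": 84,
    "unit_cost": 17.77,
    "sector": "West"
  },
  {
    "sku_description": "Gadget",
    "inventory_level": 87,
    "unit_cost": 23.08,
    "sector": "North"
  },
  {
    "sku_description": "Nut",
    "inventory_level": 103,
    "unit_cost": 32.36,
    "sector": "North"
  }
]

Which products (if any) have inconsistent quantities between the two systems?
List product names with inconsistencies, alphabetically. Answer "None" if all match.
Nut, Widget

Schema mappings:
- "product_name" (warehouse_alpha) = "sku_description" (warehouse_gamma) = product name
- "quantity" (warehouse_alpha) = "inventory_level" (warehouse_gamma) = quantity

Comparison:
  Widget: 103 vs 84 - MISMATCH
  Gadget: 87 vs 87 - MATCH
  Nut: 97 vs 103 - MISMATCH

Products with inconsistencies: Nut, Widget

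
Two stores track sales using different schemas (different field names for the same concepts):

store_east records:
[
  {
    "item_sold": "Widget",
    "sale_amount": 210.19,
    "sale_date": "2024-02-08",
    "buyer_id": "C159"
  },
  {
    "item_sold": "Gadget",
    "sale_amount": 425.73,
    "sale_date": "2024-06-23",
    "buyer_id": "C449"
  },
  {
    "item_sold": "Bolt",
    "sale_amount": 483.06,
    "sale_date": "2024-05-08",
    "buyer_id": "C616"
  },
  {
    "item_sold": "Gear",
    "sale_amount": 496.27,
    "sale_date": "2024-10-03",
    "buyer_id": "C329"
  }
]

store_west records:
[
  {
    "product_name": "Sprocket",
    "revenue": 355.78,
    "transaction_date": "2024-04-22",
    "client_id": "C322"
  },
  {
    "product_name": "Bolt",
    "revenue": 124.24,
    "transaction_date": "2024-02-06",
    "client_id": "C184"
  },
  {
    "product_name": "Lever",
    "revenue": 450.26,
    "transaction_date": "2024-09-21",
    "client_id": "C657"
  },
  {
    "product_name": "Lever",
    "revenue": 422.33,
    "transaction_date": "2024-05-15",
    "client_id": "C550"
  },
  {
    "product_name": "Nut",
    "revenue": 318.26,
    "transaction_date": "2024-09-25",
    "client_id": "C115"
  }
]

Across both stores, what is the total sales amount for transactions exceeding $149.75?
3161.88

Schema mapping: "sale_amount" (store_east) = "revenue" (store_west) = sale amount

Sum of sales > $149.75 in store_east: 1615.25
Sum of sales > $149.75 in store_west: 1546.63

Total: 1615.25 + 1546.63 = 3161.88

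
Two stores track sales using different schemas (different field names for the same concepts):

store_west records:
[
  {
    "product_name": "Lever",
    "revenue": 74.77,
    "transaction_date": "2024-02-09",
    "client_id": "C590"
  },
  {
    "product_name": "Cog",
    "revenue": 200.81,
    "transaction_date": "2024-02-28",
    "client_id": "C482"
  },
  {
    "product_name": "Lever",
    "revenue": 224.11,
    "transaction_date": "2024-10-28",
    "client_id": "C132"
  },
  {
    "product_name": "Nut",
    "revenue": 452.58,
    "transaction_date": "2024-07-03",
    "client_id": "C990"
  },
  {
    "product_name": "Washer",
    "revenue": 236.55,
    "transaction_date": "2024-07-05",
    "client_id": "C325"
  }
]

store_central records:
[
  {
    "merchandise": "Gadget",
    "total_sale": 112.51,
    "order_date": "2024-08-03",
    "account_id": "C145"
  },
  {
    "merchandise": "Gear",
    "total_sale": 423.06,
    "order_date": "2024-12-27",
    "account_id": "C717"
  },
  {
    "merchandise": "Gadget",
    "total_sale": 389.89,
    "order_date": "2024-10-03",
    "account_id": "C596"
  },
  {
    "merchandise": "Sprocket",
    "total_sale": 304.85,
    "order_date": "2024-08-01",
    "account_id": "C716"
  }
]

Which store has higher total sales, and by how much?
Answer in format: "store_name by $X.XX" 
store_central by $41.49

Schema mapping: "revenue" (store_west) = "total_sale" (store_central) = sale amount

Total for store_west: 1188.82
Total for store_central: 1230.31

Difference: |1188.82 - 1230.31| = 41.49
store_central has higher sales by $41.49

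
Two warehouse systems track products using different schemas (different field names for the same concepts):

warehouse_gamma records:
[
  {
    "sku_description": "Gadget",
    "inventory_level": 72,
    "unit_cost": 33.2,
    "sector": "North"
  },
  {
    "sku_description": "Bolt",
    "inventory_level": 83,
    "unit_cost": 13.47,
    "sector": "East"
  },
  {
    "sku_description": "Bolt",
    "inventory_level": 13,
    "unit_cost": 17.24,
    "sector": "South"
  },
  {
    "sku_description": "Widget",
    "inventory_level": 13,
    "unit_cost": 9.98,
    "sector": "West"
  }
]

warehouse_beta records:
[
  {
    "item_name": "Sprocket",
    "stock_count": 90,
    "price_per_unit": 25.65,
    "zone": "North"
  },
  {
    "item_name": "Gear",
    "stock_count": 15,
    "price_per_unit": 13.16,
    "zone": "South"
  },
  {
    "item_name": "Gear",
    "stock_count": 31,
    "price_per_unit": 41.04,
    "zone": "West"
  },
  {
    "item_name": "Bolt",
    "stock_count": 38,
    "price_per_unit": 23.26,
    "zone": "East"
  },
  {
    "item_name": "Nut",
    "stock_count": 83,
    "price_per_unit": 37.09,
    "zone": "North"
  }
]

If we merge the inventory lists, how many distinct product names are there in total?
6

Schema mapping: "sku_description" (warehouse_gamma) = "item_name" (warehouse_beta) = product name

Products in warehouse_gamma: ['Bolt', 'Gadget', 'Widget']
Products in warehouse_beta: ['Bolt', 'Gear', 'Nut', 'Sprocket']

Union (unique products): ['Bolt', 'Gadget', 'Gear', 'Nut', 'Sprocket', 'Widget']
Count: 6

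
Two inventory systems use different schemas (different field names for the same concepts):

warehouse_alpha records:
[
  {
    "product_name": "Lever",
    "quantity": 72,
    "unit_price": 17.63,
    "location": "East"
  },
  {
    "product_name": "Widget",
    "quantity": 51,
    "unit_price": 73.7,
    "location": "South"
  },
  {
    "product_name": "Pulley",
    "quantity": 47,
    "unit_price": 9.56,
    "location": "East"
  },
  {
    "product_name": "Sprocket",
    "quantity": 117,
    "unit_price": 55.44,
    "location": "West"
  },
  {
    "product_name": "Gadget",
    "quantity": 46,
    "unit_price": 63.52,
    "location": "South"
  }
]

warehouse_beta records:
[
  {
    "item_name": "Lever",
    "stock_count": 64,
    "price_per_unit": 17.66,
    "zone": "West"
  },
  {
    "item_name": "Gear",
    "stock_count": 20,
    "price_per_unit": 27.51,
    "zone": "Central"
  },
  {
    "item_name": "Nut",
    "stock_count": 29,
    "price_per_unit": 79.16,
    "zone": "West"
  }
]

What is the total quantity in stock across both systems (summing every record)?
446

To reconcile these schemas, identify the field holding the quantity in stock in each system:
1. In warehouse_alpha it is "quantity"
2. In warehouse_beta it is "stock_count"

From warehouse_alpha: 72 + 51 + 47 + 117 + 46 = 333
From warehouse_beta: 64 + 20 + 29 = 113

Total: 333 + 113 = 446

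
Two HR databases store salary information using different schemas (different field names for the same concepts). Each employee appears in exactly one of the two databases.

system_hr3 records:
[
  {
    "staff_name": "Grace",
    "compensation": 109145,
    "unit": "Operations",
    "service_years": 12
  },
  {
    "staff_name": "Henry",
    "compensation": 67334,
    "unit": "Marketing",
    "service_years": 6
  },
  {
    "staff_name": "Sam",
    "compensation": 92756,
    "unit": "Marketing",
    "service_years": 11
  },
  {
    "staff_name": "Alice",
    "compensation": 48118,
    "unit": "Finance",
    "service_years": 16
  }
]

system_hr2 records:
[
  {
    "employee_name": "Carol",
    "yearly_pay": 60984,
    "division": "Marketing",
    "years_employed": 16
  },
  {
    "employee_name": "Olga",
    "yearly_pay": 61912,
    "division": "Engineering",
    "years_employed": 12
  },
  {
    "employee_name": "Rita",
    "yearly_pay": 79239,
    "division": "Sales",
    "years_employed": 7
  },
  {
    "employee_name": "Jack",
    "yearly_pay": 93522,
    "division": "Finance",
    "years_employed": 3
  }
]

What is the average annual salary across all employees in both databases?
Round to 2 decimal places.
76626.25

Schema mapping: "compensation" (system_hr3) = "yearly_pay" (system_hr2) = annual salary

All salaries: [109145, 67334, 92756, 48118, 60984, 61912, 79239, 93522]
Sum: 613010
Count: 8
Average: 613010 / 8 = 76626.25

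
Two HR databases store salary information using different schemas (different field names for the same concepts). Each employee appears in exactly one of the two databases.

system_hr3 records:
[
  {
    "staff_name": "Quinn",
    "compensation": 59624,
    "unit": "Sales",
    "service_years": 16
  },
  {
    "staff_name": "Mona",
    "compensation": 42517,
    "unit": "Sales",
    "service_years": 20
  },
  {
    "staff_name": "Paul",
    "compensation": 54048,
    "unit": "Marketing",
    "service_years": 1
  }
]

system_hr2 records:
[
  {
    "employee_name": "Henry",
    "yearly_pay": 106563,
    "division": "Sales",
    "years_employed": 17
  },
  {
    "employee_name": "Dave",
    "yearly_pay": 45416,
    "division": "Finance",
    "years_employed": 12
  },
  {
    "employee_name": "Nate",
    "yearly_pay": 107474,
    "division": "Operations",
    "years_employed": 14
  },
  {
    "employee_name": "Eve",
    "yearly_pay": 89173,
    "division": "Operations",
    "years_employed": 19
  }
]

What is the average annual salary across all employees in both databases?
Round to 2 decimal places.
72116.43

Schema mapping: "compensation" (system_hr3) = "yearly_pay" (system_hr2) = annual salary

All salaries: [59624, 42517, 54048, 106563, 45416, 107474, 89173]
Sum: 504815
Count: 7
Average: 504815 / 7 = 72116.43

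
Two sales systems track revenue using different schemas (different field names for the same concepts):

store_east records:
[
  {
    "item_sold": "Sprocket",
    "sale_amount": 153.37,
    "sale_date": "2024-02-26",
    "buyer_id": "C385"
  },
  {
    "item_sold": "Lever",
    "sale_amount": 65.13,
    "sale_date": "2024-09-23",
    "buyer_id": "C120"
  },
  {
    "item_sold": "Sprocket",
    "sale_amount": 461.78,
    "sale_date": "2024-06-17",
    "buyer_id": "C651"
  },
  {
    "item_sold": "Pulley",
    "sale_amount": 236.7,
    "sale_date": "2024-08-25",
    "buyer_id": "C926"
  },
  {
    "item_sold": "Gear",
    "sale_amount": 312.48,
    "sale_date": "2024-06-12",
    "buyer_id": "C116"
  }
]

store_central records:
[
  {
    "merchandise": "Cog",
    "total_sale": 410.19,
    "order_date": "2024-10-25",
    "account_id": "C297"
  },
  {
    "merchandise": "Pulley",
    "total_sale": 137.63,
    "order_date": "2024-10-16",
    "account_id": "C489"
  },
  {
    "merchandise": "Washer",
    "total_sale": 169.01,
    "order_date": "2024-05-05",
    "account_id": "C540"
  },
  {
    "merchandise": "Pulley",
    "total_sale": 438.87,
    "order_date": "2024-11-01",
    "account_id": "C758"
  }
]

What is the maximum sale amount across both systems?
461.78

Reconcile: "sale_amount" (store_east) = "total_sale" (store_central) = sale amount

Maximum in store_east: 461.78
Maximum in store_central: 438.87

Overall maximum: max(461.78, 438.87) = 461.78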